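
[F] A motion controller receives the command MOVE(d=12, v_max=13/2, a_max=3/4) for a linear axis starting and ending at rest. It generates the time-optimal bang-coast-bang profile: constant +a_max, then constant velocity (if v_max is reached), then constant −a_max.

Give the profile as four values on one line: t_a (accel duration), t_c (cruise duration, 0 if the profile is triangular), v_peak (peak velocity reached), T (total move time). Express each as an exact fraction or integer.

t_a=4 t_c=0 v_peak=3 T=8

v_max²/a_max = (13/2)²/(3/4) = 169/3
12 < 169/3 ⇒ no cruise
v_peak = √(12·3/4) = √9 = 3
t_a = 3/(3/4) = 4; t_c = 0
T = 2·4 = 8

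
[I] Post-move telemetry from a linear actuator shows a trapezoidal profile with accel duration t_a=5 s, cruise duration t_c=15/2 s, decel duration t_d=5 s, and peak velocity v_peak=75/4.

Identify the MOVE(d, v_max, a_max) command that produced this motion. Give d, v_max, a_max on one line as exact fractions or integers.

d=1875/8 v_max=75/4 a_max=15/4

a_max = (75/4)/5 = 15/4
d_a = ½·75/4·5 = 375/8; d_c = 75/4·15/2 = 1125/8
d = 2·375/8 + 1125/8 = 1875/8
t_c = 15/2 > 0 → v_max = v_peak = 75/4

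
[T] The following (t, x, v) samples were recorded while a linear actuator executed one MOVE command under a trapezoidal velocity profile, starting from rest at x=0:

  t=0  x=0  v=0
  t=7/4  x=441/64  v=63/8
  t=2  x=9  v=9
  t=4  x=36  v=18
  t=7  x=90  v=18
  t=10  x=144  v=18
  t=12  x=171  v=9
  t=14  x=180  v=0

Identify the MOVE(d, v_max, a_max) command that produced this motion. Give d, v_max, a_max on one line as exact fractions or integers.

final state: t=14, x=180, v=0 → d = 180
a_max = (63/8−0)/(7/4−0) = 9/2
max v = 18 over t∈[4,10] → v_max = 18
check: 18·(4+6) = 180 ✓

d=180 v_max=18 a_max=9/2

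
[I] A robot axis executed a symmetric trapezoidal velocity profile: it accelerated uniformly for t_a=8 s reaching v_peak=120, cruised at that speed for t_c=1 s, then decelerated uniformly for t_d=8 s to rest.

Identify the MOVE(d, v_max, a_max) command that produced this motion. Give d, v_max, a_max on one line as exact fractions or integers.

d=1080 v_max=120 a_max=15

a_max = 120/8 = 15
d_a = ½·120·8 = 480; d_c = 120·1 = 120
d = 2·480 + 120 = 1080
t_c = 1 > 0 → v_max = v_peak = 120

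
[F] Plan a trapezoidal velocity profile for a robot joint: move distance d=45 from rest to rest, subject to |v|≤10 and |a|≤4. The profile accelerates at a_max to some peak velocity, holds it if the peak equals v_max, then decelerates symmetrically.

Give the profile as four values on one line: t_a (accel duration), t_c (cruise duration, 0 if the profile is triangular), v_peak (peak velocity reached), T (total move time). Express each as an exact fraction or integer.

(v_max)²/a_max = 10²/4 = 25
45 ≥ 25 ⇒ cruise phase
t_a = 10/4 = 5/2; v_peak = 10
d_cruise = 45 − 25 = 20; t_c = 20/10 = 2
T = 2·5/2 + 2 = 7

t_a=5/2 t_c=2 v_peak=10 T=7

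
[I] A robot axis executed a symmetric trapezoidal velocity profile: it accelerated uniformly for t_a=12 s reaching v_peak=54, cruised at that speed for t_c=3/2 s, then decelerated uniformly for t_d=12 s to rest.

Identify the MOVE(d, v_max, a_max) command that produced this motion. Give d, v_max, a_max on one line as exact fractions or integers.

d=729 v_max=54 a_max=9/2

a_max = 54/12 = 9/2
d_a = ½·54·12 = 324; d_c = 54·3/2 = 81
d = 2·324 + 81 = 729
t_c = 3/2 > 0 → v_max = v_peak = 54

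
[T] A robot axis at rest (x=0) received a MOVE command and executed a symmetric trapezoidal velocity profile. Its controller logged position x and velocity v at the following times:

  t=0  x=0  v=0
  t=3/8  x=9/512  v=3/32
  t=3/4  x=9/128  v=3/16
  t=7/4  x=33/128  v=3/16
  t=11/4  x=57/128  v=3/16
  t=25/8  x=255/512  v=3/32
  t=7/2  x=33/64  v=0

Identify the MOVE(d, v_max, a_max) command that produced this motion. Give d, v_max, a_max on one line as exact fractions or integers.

d=33/64 v_max=3/16 a_max=1/4

final state: t=7/2, x=33/64, v=0 → d = 33/64
a_max = (3/32−0)/(3/8−0) = 1/4
max v = 3/16 over t∈[3/4,11/4] → v_max = 3/16
check: 3/16·(3/4+2) = 33/64 ✓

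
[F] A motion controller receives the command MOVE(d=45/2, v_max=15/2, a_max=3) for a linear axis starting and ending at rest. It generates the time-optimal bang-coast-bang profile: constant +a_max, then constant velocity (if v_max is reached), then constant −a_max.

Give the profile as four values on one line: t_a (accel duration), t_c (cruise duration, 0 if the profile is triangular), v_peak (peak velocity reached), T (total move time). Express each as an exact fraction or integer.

v_max²/a_max = (15/2)²/3 = 75/4
45/2 ≥ 75/4 ⇒ cruise phase
t_a = (15/2)/3 = 5/2; v_peak = 15/2
d_cruise = 45/2 − 75/4 = 15/4; t_c = (15/4)/(15/2) = 1/2
T = 2·5/2 + 1/2 = 11/2

t_a=5/2 t_c=1/2 v_peak=15/2 T=11/2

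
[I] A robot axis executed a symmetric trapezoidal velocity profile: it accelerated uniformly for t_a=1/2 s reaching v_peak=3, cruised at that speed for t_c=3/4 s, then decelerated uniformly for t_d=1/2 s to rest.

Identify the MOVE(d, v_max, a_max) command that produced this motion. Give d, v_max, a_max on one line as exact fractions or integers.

d=15/4 v_max=3 a_max=6

a_max = 3/(1/2) = 6
d_a = ½·3·1/2 = 3/4; d_c = 3·3/4 = 9/4
d = 2·3/4 + 9/4 = 15/4
t_c = 3/4 > 0 → v_max = v_peak = 3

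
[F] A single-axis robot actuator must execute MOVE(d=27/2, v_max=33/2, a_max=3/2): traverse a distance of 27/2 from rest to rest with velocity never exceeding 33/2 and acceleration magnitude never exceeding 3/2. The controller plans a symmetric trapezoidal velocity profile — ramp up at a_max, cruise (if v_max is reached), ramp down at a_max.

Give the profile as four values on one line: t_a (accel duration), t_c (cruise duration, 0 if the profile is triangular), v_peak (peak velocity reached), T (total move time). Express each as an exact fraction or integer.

(v_max)²/a_max = (33/2)²/(3/2) = 363/2
27/2 < 363/2 → triangular
v_peak = √(27/2·3/2) = √(81/4) = 9/2
t_a = (9/2)/(3/2) = 3; t_c = 0
T = 2·3 = 6

t_a=3 t_c=0 v_peak=9/2 T=6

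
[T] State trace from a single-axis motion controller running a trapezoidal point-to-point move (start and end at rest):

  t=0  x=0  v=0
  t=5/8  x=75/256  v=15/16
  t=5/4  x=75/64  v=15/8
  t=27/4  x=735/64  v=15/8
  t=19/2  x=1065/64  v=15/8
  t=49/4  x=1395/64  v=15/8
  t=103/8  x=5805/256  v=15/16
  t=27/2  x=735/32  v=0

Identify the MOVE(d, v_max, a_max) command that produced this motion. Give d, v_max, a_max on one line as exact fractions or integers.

d=735/32 v_max=15/8 a_max=3/2

final state: t=27/2, x=735/32, v=0 → d = 735/32
a_max = (15/16−0)/(5/8−0) = 3/2
max v = 15/8 over t∈[5/4,49/4] → v_max = 15/8
check: 15/8·(5/4+11) = 735/32 ✓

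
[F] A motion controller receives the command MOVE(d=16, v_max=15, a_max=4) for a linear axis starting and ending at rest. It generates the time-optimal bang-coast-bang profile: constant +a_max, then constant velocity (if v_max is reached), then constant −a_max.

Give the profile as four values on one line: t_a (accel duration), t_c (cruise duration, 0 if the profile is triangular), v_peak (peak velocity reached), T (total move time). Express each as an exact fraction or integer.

v_max²/a_max = 15²/4 = 225/4
16 < 225/4 → triangular
v_peak = √(16·4) = √64 = 8
t_a = 8/4 = 2; t_c = 0
T = 2·2 = 4

t_a=2 t_c=0 v_peak=8 T=4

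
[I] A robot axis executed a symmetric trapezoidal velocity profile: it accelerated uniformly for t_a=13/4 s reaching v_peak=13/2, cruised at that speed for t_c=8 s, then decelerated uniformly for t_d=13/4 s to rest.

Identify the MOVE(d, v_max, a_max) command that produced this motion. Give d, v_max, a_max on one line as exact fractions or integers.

a_max = (13/2)/(13/4) = 2
d_a = ½·13/2·13/4 = 169/16; d_c = 13/2·8 = 52
d = 2·169/16 + 52 = 585/8
t_c = 8 > 0 ⇒ limit active, v_max = 13/2

d=585/8 v_max=13/2 a_max=2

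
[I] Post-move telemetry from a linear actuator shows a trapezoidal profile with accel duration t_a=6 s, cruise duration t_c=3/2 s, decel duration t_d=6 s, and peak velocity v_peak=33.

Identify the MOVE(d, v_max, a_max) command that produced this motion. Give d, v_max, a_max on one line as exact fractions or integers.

d=495/2 v_max=33 a_max=11/2

a_max = 33/6 = 11/2
d_a = ½·33·6 = 99; d_c = 33·3/2 = 99/2
d = 2·99 + 99/2 = 495/2
t_c = 3/2 > 0 → v_max = v_peak = 33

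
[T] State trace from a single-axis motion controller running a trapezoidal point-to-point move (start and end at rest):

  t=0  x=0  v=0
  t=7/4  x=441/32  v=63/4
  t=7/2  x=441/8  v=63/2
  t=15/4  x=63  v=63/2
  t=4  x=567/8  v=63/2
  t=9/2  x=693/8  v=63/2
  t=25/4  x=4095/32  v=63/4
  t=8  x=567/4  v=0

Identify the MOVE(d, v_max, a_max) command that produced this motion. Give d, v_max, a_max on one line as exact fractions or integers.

d=567/4 v_max=63/2 a_max=9

final state: t=8, x=567/4, v=0 → d = 567/4
a_max = (63/4−0)/(7/4−0) = 9
max v = 63/2 over t∈[7/2,9/2] → v_max = 63/2
check: 63/2·(7/2+1) = 567/4 ✓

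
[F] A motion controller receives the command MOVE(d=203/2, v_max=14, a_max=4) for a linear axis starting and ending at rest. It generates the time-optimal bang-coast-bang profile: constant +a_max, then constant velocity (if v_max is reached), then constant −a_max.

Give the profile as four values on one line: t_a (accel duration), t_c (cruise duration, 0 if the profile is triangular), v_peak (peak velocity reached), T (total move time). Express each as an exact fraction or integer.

vₘ²/aₘ = 14²/4 = 49
203/2 ≥ 49 → trapezoidal
t_a = 14/4 = 7/2; v_peak = 14
d_cruise = 203/2 − 49 = 105/2; t_c = (105/2)/14 = 15/4
T = 2·7/2 + 15/4 = 43/4

t_a=7/2 t_c=15/4 v_peak=14 T=43/4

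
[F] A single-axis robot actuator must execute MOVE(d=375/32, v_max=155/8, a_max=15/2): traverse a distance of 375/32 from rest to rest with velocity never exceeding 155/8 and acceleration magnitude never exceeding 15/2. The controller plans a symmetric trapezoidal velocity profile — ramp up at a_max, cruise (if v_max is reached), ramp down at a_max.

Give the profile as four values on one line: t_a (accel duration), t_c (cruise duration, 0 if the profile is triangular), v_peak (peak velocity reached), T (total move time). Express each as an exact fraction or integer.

(v_max)²/a_max = (155/8)²/(15/2) = 4805/96
375/32 < 4805/96 so t_c = 0
v_peak = √(375/32·15/2) = √(5625/64) = 75/8
t_a = (75/8)/(15/2) = 5/4; t_c = 0
T = 2·5/4 = 5/2

t_a=5/4 t_c=0 v_peak=75/8 T=5/2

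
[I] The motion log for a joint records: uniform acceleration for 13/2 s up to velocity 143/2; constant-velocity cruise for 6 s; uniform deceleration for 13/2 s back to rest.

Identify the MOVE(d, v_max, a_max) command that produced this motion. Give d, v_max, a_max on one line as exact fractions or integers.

d=3575/4 v_max=143/2 a_max=11

a_max = (143/2)/(13/2) = 11
d_a = ½·143/2·13/2 = 1859/8; d_c = 143/2·6 = 429
d = 2·1859/8 + 429 = 3575/4
t_c = 6 > 0 ⇒ limit active, v_max = 143/2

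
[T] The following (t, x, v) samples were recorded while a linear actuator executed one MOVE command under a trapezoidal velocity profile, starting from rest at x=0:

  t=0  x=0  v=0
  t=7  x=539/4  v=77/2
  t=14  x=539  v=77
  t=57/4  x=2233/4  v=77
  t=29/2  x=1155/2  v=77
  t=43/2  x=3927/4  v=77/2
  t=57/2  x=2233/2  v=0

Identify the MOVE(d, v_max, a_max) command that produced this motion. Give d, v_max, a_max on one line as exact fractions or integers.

final state: t=57/2, x=2233/2, v=0 → d = 2233/2
a_max = (77/2−0)/(7−0) = 11/2
max v = 77 over t∈[14,29/2] → v_max = 77
check: 77·(14+1/2) = 2233/2 ✓

d=2233/2 v_max=77 a_max=11/2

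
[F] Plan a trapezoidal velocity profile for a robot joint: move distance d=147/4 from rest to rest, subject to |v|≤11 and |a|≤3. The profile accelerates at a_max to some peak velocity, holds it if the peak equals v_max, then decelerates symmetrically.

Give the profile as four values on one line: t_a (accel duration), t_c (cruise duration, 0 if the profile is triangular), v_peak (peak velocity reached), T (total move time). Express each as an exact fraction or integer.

v_max²/a_max = 11²/3 = 121/3
147/4 < 121/3 so t_c = 0
v_peak = √(147/4·3) = √(441/4) = 21/2
t_a = (21/2)/3 = 7/2; t_c = 0
T = 2·7/2 = 7

t_a=7/2 t_c=0 v_peak=21/2 T=7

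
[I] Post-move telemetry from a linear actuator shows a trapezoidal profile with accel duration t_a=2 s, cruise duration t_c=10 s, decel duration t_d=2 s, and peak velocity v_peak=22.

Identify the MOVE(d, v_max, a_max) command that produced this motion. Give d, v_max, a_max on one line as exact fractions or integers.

d=264 v_max=22 a_max=11

a_max = 22/2 = 11
d_a = ½·22·2 = 22; d_c = 22·10 = 220
d = 2·22 + 220 = 264
t_c = 10 > 0 so v_max = 22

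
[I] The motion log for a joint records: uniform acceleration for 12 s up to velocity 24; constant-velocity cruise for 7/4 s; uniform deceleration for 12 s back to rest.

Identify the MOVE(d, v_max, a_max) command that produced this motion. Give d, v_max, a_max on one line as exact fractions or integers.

a_max = 24/12 = 2
d_a = ½·24·12 = 144; d_c = 24·7/4 = 42
d = 2·144 + 42 = 330
t_c = 7/4 > 0 so v_max = 24

d=330 v_max=24 a_max=2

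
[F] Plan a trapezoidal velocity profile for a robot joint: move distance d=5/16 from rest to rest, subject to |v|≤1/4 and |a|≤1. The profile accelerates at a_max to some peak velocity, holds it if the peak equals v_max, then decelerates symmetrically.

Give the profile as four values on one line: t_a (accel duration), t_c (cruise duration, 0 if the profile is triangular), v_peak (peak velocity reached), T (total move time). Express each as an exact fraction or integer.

t_a=1/4 t_c=1 v_peak=1/4 T=3/2

v_max²/a_max = (1/4)²/1 = 1/16
5/16 ≥ 1/16 → trapezoidal
t_a = (1/4)/1 = 1/4; v_peak = 1/4
d_cruise = 5/16 − 1/16 = 1/4; t_c = (1/4)/(1/4) = 1
T = 2·1/4 + 1 = 3/2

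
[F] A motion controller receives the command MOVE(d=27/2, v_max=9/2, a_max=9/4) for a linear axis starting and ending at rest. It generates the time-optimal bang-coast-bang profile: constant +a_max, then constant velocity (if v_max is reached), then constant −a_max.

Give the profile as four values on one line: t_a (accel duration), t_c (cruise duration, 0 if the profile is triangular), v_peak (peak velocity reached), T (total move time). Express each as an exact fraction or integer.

t_a=2 t_c=1 v_peak=9/2 T=5

vₘ²/aₘ = (9/2)²/(9/4) = 9
27/2 ≥ 9 so v_max reached
t_a = (9/2)/(9/4) = 2; v_peak = 9/2
d_cruise = 27/2 − 9 = 9/2; t_c = (9/2)/(9/2) = 1
T = 2·2 + 1 = 5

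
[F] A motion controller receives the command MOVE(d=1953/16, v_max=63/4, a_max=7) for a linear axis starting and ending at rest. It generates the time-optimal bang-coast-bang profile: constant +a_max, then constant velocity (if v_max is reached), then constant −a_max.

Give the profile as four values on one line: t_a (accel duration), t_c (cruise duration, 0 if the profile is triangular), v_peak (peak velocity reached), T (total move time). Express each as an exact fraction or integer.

(v_max)²/a_max = (63/4)²/7 = 567/16
1953/16 ≥ 567/16 so v_max reached
t_a = (63/4)/7 = 9/4; v_peak = 63/4
d_cruise = 1953/16 − 567/16 = 693/8; t_c = (693/8)/(63/4) = 11/2
T = 2·9/4 + 11/2 = 10

t_a=9/4 t_c=11/2 v_peak=63/4 T=10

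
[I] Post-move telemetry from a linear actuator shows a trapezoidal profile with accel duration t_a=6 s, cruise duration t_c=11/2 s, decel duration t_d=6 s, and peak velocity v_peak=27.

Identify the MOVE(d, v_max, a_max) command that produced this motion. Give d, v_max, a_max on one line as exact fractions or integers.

a_max = 27/6 = 9/2
d_a = ½·27·6 = 81; d_c = 27·11/2 = 297/2
d = 2·81 + 297/2 = 621/2
t_c = 11/2 > 0 ⇒ limit active, v_max = 27

d=621/2 v_max=27 a_max=9/2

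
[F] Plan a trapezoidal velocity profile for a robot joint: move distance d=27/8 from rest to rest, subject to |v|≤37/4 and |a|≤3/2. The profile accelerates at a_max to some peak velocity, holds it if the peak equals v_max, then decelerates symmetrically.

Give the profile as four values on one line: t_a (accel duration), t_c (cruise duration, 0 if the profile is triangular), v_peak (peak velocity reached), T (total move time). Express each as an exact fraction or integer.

t_a=3/2 t_c=0 v_peak=9/4 T=3

(v_max)²/a_max = (37/4)²/(3/2) = 1369/24
27/8 < 1369/24 so t_c = 0
v_peak = √(27/8·3/2) = √(81/16) = 9/4
t_a = (9/4)/(3/2) = 3/2; t_c = 0
T = 2·3/2 = 3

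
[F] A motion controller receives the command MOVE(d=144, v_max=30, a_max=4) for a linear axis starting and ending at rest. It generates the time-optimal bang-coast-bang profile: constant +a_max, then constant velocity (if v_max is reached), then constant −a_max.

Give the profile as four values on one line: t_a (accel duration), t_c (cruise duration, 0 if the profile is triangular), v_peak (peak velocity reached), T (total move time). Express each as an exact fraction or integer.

vₘ²/aₘ = 30²/4 = 225
144 < 225 → triangular
v_peak = √(144·4) = √576 = 24
t_a = 24/4 = 6; t_c = 0
T = 2·6 = 12

t_a=6 t_c=0 v_peak=24 T=12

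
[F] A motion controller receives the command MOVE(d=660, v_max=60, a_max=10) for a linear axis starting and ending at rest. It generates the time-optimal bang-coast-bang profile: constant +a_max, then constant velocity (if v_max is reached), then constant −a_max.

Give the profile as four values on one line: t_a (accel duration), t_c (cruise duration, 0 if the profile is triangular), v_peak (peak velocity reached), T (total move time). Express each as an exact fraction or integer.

t_a=6 t_c=5 v_peak=60 T=17

(v_max)²/a_max = 60²/10 = 360
660 ≥ 360 so v_max reached
t_a = 60/10 = 6; v_peak = 60
d_cruise = 660 − 360 = 300; t_c = 300/60 = 5
T = 2·6 + 5 = 17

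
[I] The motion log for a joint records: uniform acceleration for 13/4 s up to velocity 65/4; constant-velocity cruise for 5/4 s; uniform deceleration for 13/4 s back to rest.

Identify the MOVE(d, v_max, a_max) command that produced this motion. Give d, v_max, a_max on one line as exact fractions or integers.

d=585/8 v_max=65/4 a_max=5

a_max = (65/4)/(13/4) = 5
d_a = ½·65/4·13/4 = 845/32; d_c = 65/4·5/4 = 325/16
d = 2·845/32 + 325/16 = 585/8
t_c = 5/4 > 0 so v_max = 65/4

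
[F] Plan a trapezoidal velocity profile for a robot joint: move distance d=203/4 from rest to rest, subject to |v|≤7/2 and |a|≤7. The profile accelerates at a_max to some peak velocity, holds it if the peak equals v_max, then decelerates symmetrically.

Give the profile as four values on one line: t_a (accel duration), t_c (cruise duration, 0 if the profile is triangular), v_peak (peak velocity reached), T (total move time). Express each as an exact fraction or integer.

v_max²/a_max = (7/2)²/7 = 7/4
203/4 ≥ 7/4 ⇒ cruise phase
t_a = (7/2)/7 = 1/2; v_peak = 7/2
d_cruise = 203/4 − 7/4 = 49; t_c = 49/(7/2) = 14
T = 2·1/2 + 14 = 15

t_a=1/2 t_c=14 v_peak=7/2 T=15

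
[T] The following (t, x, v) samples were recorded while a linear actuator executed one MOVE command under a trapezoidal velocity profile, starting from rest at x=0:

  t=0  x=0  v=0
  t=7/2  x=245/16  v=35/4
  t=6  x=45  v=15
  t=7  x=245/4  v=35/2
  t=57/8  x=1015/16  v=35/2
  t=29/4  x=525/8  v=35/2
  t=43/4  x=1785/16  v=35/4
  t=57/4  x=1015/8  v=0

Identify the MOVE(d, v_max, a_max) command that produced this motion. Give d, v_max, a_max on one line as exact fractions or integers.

final state: t=57/4, x=1015/8, v=0 → d = 1015/8
a_max = (35/4−0)/(7/2−0) = 5/2
max v = 35/2 over t∈[7,29/4] → v_max = 35/2
check: 35/2·(7+1/4) = 1015/8 ✓

d=1015/8 v_max=35/2 a_max=5/2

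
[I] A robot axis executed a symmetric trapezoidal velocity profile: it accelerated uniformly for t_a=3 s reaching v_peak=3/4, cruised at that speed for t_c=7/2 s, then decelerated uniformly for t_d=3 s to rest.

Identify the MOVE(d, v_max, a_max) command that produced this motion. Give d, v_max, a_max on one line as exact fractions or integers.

a_max = (3/4)/3 = 1/4
d_a = ½·3/4·3 = 9/8; d_c = 3/4·7/2 = 21/8
d = 2·9/8 + 21/8 = 39/8
t_c = 7/2 > 0 ⇒ limit active, v_max = 3/4

d=39/8 v_max=3/4 a_max=1/4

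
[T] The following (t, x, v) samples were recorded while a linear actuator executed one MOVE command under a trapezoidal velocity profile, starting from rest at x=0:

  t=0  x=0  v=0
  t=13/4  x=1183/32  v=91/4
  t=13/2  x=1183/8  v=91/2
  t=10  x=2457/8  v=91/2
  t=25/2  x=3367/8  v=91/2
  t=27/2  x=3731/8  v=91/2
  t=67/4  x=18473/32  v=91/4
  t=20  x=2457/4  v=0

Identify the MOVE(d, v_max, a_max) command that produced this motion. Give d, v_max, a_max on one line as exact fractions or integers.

d=2457/4 v_max=91/2 a_max=7

final state: t=20, x=2457/4, v=0 → d = 2457/4
a_max = (91/4−0)/(13/4−0) = 7
max v = 91/2 over t∈[13/2,27/2] → v_max = 91/2
check: 91/2·(13/2+7) = 2457/4 ✓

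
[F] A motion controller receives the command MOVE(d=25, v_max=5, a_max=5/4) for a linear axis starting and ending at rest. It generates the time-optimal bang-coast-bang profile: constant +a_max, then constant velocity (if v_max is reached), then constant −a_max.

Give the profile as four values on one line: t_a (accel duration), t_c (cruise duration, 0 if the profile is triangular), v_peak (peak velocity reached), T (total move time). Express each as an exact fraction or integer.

(v_max)²/a_max = 5²/(5/4) = 20
25 ≥ 20 ⇒ cruise phase
t_a = 5/(5/4) = 4; v_peak = 5
d_cruise = 25 − 20 = 5; t_c = 5/5 = 1
T = 2·4 + 1 = 9

t_a=4 t_c=1 v_peak=5 T=9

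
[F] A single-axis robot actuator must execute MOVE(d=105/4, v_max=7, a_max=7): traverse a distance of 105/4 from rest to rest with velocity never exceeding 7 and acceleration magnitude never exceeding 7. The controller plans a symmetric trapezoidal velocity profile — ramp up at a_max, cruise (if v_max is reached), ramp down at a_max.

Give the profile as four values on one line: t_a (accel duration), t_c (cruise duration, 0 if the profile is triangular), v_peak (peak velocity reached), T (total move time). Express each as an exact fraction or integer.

vₘ²/aₘ = 7²/7 = 7
105/4 ≥ 7 ⇒ cruise phase
t_a = 7/7 = 1; v_peak = 7
d_cruise = 105/4 − 7 = 77/4; t_c = (77/4)/7 = 11/4
T = 2·1 + 11/4 = 19/4

t_a=1 t_c=11/4 v_peak=7 T=19/4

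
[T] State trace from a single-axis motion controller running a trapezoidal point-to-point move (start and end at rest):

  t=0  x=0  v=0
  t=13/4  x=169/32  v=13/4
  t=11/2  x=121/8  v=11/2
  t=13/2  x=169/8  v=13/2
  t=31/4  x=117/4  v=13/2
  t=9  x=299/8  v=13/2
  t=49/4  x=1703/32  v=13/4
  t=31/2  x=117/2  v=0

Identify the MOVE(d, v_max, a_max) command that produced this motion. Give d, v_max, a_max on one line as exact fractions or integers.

d=117/2 v_max=13/2 a_max=1

final state: t=31/2, x=117/2, v=0 → d = 117/2
a_max = (13/4−0)/(13/4−0) = 1
max v = 13/2 over t∈[13/2,9] → v_max = 13/2
check: 13/2·(13/2+5/2) = 117/2 ✓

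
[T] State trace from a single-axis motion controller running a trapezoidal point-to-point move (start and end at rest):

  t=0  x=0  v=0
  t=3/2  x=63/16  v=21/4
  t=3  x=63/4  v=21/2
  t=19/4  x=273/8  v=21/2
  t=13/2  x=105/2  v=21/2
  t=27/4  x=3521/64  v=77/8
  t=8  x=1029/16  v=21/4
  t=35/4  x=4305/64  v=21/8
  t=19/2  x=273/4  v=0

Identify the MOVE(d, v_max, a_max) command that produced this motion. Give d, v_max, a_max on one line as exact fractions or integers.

d=273/4 v_max=21/2 a_max=7/2

final state: t=19/2, x=273/4, v=0 → d = 273/4
a_max = (21/4−0)/(3/2−0) = 7/2
max v = 21/2 over t∈[3,13/2] → v_max = 21/2
check: 21/2·(3+7/2) = 273/4 ✓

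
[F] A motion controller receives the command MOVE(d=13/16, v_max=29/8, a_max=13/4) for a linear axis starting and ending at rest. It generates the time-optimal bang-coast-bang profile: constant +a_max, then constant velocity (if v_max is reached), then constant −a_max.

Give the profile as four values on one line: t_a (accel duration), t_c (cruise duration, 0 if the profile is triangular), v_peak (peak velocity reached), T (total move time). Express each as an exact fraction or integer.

t_a=1/2 t_c=0 v_peak=13/8 T=1

v_max²/a_max = (29/8)²/(13/4) = 841/208
13/16 < 841/208 ⇒ no cruise
v_peak = √(13/16·13/4) = √(169/64) = 13/8
t_a = (13/8)/(13/4) = 1/2; t_c = 0
T = 2·1/2 = 1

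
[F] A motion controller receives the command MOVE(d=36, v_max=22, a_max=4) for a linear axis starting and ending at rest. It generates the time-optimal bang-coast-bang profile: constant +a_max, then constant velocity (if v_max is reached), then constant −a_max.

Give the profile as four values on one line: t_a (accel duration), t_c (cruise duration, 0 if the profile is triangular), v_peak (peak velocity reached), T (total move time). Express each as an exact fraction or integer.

t_a=3 t_c=0 v_peak=12 T=6

v_max²/a_max = 22²/4 = 121
36 < 121 ⇒ no cruise
v_peak = √(36·4) = √144 = 12
t_a = 12/4 = 3; t_c = 0
T = 2·3 = 6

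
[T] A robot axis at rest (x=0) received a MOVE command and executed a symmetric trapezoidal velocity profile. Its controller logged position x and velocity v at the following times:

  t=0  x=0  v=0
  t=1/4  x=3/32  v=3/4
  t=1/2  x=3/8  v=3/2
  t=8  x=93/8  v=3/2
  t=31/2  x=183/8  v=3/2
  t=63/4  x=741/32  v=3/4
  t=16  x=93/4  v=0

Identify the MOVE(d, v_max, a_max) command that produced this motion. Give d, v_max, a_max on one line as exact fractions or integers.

d=93/4 v_max=3/2 a_max=3

final state: t=16, x=93/4, v=0 → d = 93/4
a_max = (3/4−0)/(1/4−0) = 3
max v = 3/2 over t∈[1/2,31/2] → v_max = 3/2
check: 3/2·(1/2+15) = 93/4 ✓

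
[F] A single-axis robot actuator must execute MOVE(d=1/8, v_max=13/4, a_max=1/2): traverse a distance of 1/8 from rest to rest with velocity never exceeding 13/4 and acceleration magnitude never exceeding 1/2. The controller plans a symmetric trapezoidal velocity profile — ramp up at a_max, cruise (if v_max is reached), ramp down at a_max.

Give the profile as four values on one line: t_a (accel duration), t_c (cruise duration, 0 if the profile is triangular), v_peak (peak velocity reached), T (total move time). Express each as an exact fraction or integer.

t_a=1/2 t_c=0 v_peak=1/4 T=1

vₘ²/aₘ = (13/4)²/(1/2) = 169/8
1/8 < 169/8 → triangular
v_peak = √(1/8·1/2) = √(1/16) = 1/4
t_a = (1/4)/(1/2) = 1/2; t_c = 0
T = 2·1/2 = 1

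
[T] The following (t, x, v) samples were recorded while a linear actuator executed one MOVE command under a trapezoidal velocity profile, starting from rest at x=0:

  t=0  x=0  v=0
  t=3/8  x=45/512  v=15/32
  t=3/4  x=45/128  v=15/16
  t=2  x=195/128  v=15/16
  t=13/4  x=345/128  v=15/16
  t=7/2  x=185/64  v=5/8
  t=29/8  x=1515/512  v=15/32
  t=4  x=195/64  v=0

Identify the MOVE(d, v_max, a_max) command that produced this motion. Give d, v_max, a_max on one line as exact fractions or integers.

final state: t=4, x=195/64, v=0 → d = 195/64
a_max = (15/32−0)/(3/8−0) = 5/4
max v = 15/16 over t∈[3/4,13/4] → v_max = 15/16
check: 15/16·(3/4+5/2) = 195/64 ✓

d=195/64 v_max=15/16 a_max=5/4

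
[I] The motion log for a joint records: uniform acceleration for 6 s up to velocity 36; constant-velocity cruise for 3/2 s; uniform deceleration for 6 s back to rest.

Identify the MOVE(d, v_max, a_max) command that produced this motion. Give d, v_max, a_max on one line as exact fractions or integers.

d=270 v_max=36 a_max=6

a_max = 36/6 = 6
d_a = ½·36·6 = 108; d_c = 36·3/2 = 54
d = 2·108 + 54 = 270
t_c = 3/2 > 0 → v_max = v_peak = 36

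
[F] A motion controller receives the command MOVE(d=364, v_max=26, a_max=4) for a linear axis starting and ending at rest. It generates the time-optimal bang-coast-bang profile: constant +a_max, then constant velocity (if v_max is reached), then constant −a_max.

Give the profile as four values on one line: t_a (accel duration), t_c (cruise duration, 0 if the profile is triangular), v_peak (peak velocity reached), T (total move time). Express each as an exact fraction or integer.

t_a=13/2 t_c=15/2 v_peak=26 T=41/2

(v_max)²/a_max = 26²/4 = 169
364 ≥ 169 ⇒ cruise phase
t_a = 26/4 = 13/2; v_peak = 26
d_cruise = 364 − 169 = 195; t_c = 195/26 = 15/2
T = 2·13/2 + 15/2 = 41/2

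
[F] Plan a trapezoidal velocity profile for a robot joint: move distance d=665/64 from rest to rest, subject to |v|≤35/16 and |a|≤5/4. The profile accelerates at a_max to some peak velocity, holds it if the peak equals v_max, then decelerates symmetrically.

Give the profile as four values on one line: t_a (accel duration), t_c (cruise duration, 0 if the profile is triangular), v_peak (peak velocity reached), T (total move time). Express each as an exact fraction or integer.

v_max²/a_max = (35/16)²/(5/4) = 245/64
665/64 ≥ 245/64 → trapezoidal
t_a = (35/16)/(5/4) = 7/4; v_peak = 35/16
d_cruise = 665/64 − 245/64 = 105/16; t_c = (105/16)/(35/16) = 3
T = 2·7/4 + 3 = 13/2

t_a=7/4 t_c=3 v_peak=35/16 T=13/2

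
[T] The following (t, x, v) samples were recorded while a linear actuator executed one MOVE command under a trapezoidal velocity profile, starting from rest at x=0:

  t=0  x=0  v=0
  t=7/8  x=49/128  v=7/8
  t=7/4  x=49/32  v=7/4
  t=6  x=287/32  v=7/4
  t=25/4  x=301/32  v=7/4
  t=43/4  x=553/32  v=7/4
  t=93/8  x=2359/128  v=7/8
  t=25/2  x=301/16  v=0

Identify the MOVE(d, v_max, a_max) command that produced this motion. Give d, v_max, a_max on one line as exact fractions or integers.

final state: t=25/2, x=301/16, v=0 → d = 301/16
a_max = (7/8−0)/(7/8−0) = 1
max v = 7/4 over t∈[7/4,43/4] → v_max = 7/4
check: 7/4·(7/4+9) = 301/16 ✓

d=301/16 v_max=7/4 a_max=1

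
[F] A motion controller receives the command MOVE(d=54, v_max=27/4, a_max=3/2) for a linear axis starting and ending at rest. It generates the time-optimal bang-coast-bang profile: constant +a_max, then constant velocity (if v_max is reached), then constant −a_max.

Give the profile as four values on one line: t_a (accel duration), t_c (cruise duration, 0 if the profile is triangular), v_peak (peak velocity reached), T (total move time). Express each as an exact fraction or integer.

t_a=9/2 t_c=7/2 v_peak=27/4 T=25/2

vₘ²/aₘ = (27/4)²/(3/2) = 243/8
54 ≥ 243/8 so v_max reached
t_a = (27/4)/(3/2) = 9/2; v_peak = 27/4
d_cruise = 54 − 243/8 = 189/8; t_c = (189/8)/(27/4) = 7/2
T = 2·9/2 + 7/2 = 25/2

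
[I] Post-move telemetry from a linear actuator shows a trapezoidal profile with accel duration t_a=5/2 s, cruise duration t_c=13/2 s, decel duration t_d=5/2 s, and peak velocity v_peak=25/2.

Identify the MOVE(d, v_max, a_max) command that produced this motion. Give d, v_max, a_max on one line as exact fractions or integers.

a_max = (25/2)/(5/2) = 5
d_a = ½·25/2·5/2 = 125/8; d_c = 25/2·13/2 = 325/4
d = 2·125/8 + 325/4 = 225/2
t_c = 13/2 > 0 so v_max = 25/2

d=225/2 v_max=25/2 a_max=5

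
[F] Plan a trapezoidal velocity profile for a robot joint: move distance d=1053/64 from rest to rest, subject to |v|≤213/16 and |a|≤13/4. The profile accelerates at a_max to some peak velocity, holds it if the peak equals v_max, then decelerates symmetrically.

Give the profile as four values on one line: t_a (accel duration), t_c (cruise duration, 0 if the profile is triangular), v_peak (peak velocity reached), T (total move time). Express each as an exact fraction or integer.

(v_max)²/a_max = (213/16)²/(13/4) = 45369/832
1053/64 < 45369/832 → triangular
v_peak = √(1053/64·13/4) = √(13689/256) = 117/16
t_a = (117/16)/(13/4) = 9/4; t_c = 0
T = 2·9/4 = 9/2

t_a=9/4 t_c=0 v_peak=117/16 T=9/2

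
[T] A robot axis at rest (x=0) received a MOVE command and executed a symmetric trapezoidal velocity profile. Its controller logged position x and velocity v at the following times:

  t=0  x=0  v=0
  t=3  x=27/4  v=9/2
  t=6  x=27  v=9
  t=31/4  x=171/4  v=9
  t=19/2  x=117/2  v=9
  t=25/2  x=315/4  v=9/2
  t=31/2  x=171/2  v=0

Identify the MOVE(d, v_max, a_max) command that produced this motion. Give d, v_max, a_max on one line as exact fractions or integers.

d=171/2 v_max=9 a_max=3/2

final state: t=31/2, x=171/2, v=0 → d = 171/2
a_max = (9/2−0)/(3−0) = 3/2
max v = 9 over t∈[6,19/2] → v_max = 9
check: 9·(6+7/2) = 171/2 ✓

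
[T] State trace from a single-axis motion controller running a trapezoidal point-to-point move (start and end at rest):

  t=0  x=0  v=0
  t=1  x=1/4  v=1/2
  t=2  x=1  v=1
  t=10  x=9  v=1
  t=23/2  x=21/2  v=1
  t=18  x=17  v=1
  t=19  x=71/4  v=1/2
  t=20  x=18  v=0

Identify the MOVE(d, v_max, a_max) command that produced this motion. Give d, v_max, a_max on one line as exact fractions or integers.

final state: t=20, x=18, v=0 → d = 18
a_max = (1/2−0)/(1−0) = 1/2
max v = 1 over t∈[2,18] → v_max = 1
check: 1·(2+16) = 18 ✓

d=18 v_max=1 a_max=1/2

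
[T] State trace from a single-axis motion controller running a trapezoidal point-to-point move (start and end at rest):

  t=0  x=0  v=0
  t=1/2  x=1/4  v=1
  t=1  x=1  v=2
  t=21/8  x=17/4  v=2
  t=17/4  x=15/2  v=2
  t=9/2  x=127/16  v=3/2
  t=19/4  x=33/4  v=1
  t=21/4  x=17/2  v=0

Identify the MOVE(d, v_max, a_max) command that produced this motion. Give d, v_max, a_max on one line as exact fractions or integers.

final state: t=21/4, x=17/2, v=0 → d = 17/2
a_max = (1−0)/(1/2−0) = 2
max v = 2 over t∈[1,17/4] → v_max = 2
check: 2·(1+13/4) = 17/2 ✓

d=17/2 v_max=2 a_max=2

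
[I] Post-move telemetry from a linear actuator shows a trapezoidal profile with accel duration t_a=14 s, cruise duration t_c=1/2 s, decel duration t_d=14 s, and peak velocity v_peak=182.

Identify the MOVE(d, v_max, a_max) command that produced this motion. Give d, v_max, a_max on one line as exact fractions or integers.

a_max = 182/14 = 13
d_a = ½·182·14 = 1274; d_c = 182·1/2 = 91
d = 2·1274 + 91 = 2639
t_c = 1/2 > 0 so v_max = 182

d=2639 v_max=182 a_max=13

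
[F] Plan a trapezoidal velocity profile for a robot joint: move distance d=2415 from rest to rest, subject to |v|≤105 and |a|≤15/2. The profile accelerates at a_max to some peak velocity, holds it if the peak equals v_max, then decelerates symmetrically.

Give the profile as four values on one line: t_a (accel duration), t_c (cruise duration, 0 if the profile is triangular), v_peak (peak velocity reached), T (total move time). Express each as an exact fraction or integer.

(v_max)²/a_max = 105²/(15/2) = 1470
2415 ≥ 1470 → trapezoidal
t_a = 105/(15/2) = 14; v_peak = 105
d_cruise = 2415 − 1470 = 945; t_c = 945/105 = 9
T = 2·14 + 9 = 37

t_a=14 t_c=9 v_peak=105 T=37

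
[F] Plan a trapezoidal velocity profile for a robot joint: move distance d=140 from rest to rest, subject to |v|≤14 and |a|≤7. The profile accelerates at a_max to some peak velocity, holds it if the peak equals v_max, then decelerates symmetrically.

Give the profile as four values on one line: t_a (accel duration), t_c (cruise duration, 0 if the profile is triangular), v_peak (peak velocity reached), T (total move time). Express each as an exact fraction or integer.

(v_max)²/a_max = 14²/7 = 28
140 ≥ 28 so v_max reached
t_a = 14/7 = 2; v_peak = 14
d_cruise = 140 − 28 = 112; t_c = 112/14 = 8
T = 2·2 + 8 = 12

t_a=2 t_c=8 v_peak=14 T=12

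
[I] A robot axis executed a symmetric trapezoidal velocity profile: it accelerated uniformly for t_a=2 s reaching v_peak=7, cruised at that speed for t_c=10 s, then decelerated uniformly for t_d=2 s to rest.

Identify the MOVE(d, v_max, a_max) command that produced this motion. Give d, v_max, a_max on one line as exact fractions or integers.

a_max = 7/2
d_a = ½·7·2 = 7; d_c = 7·10 = 70
d = 2·7 + 70 = 84
t_c = 10 > 0 ⇒ limit active, v_max = 7

d=84 v_max=7 a_max=7/2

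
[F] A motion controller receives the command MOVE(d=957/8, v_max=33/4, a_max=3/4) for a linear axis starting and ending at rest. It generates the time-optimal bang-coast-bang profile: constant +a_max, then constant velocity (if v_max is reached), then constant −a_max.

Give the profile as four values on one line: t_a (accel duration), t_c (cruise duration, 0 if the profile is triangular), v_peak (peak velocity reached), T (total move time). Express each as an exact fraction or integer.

t_a=11 t_c=7/2 v_peak=33/4 T=51/2

vₘ²/aₘ = (33/4)²/(3/4) = 363/4
957/8 ≥ 363/4 → trapezoidal
t_a = (33/4)/(3/4) = 11; v_peak = 33/4
d_cruise = 957/8 − 363/4 = 231/8; t_c = (231/8)/(33/4) = 7/2
T = 2·11 + 7/2 = 51/2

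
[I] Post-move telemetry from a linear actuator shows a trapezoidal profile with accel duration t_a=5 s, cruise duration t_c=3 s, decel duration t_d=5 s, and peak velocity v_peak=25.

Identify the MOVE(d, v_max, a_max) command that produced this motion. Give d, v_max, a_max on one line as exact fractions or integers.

a_max = 25/5 = 5
d_a = ½·25·5 = 125/2; d_c = 25·3 = 75
d = 2·125/2 + 75 = 200
t_c = 3 > 0 → v_max = v_peak = 25

d=200 v_max=25 a_max=5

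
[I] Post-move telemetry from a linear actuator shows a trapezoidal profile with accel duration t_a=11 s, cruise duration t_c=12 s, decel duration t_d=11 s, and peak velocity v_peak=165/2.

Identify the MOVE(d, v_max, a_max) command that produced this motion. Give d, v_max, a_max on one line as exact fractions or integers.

d=3795/2 v_max=165/2 a_max=15/2

a_max = (165/2)/11 = 15/2
d_a = ½·165/2·11 = 1815/4; d_c = 165/2·12 = 990
d = 2·1815/4 + 990 = 3795/2
t_c = 12 > 0 so v_max = 165/2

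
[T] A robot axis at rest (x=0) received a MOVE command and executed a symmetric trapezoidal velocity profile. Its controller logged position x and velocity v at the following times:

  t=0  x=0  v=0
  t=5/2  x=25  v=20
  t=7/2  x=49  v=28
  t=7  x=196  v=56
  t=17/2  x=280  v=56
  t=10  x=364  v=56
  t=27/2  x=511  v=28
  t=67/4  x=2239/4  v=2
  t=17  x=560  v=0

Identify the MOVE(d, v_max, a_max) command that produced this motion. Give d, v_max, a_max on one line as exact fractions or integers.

d=560 v_max=56 a_max=8

final state: t=17, x=560, v=0 → d = 560
a_max = (20−0)/(5/2−0) = 8
max v = 56 over t∈[7,10] → v_max = 56
check: 56·(7+3) = 560 ✓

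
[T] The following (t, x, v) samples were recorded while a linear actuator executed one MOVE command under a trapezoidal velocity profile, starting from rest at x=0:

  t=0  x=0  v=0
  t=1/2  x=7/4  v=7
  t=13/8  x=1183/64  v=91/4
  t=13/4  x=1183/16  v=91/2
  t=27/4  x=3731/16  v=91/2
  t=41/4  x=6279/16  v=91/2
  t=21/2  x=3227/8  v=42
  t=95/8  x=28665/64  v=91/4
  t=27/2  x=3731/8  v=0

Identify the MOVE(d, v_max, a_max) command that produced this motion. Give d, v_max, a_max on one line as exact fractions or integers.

final state: t=27/2, x=3731/8, v=0 → d = 3731/8
a_max = (7−0)/(1/2−0) = 14
max v = 91/2 over t∈[13/4,41/4] → v_max = 91/2
check: 91/2·(13/4+7) = 3731/8 ✓

d=3731/8 v_max=91/2 a_max=14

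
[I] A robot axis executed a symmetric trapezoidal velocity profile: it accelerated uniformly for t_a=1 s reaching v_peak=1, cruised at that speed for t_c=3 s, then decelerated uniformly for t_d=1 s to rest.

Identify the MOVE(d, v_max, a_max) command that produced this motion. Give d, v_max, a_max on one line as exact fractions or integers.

d=4 v_max=1 a_max=1

a_max = 1/1 = 1
d_a = ½·1·1 = 1/2; d_c = 1·3 = 3
d = 2·1/2 + 3 = 4
t_c = 3 > 0 so v_max = 1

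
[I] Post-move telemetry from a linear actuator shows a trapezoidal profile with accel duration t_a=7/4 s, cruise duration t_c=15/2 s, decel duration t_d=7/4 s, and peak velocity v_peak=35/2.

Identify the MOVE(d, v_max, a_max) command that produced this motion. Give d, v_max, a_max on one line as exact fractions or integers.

a_max = (35/2)/(7/4) = 10
d_a = ½·35/2·7/4 = 245/16; d_c = 35/2·15/2 = 525/4
d = 2·245/16 + 525/4 = 1295/8
t_c = 15/2 > 0 → v_max = v_peak = 35/2

d=1295/8 v_max=35/2 a_max=10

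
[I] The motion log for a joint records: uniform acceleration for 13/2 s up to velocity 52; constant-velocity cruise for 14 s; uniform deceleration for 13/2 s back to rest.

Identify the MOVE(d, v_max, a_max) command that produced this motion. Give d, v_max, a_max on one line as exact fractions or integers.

a_max = 52/(13/2) = 8
d_a = ½·52·13/2 = 169; d_c = 52·14 = 728
d = 2·169 + 728 = 1066
t_c = 14 > 0 → v_max = v_peak = 52

d=1066 v_max=52 a_max=8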